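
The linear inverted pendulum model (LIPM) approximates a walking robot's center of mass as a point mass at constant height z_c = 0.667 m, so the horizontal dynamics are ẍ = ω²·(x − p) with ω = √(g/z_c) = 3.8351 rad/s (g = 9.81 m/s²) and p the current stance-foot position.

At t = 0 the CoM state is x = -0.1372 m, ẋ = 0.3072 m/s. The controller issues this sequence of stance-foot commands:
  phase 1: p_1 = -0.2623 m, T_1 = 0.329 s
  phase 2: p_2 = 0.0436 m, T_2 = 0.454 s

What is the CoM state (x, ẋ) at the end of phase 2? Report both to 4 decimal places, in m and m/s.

phase 1: p=-0.2623, T=0.329, ωT=1.261748, cosh=1.907374, sinh=1.624215; start (x,ẋ)=(-0.137200, 0.307200) → end (x,ẋ)=(0.106416, 1.365197)
phase 2: p=0.0436, T=0.454, ωT=1.741135, cosh=2.939569, sinh=2.764247; start (x,ẋ)=(0.106416, 1.365197) → end (x,ẋ)=(1.212252, 4.679008)

x = 1.2123, ẋ = 4.6790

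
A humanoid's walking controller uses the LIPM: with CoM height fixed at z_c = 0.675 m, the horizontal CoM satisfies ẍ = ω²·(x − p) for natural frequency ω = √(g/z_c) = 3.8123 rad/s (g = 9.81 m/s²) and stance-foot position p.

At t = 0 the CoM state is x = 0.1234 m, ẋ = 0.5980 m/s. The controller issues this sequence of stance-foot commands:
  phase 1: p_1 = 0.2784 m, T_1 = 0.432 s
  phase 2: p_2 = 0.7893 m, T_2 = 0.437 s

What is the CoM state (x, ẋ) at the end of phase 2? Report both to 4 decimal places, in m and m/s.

phase 1: p=0.2784, T=0.432, ωT=1.646914, cosh=2.691789, sinh=2.499145; start (x,ẋ)=(0.123400, 0.598000) → end (x,ẋ)=(0.253190, 0.132929)
phase 2: p=0.7893, T=0.437, ωT=1.665975, cosh=2.739918, sinh=2.550912; start (x,ẋ)=(0.253190, 0.132929) → end (x,ẋ)=(-0.590650, -4.849368)

x = -0.5907, ẋ = -4.8494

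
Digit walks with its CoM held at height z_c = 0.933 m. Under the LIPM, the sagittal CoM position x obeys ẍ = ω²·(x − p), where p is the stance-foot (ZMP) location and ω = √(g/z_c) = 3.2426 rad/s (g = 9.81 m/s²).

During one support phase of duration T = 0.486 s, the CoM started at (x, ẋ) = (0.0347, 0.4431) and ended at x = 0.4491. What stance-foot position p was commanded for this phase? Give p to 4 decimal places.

ωT = 3.2426·0.486 = 1.575904; cosh(ωT) = 2.520965, sinh(ωT) = 2.314144
x(T) = p + (x₀−p)·cosh(ωT) + (ẋ₀/ω)·sinh(ωT) ⇒ p·(1 − cosh) = x(T) − x₀·cosh − (ẋ₀/ω)·sinh
numerator   = 0.4491 − (0.0347)·2.520965 − (0.4431/3.2426)·2.314144 = 0.045396
denominator = 1 − 2.520965 = -1.520965
p = 0.045396 / -1.520965 = -0.0298

p = -0.0298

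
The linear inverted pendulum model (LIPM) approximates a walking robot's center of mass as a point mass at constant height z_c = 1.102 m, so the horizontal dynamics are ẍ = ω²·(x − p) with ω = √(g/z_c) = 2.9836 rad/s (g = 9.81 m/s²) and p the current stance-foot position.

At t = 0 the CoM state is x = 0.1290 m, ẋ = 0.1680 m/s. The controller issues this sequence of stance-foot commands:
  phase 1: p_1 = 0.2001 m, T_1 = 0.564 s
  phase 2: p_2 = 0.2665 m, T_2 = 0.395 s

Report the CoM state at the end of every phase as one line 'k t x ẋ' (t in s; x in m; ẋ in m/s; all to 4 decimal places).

1 0.5640 0.1485 -0.0834
2 0.9590 0.0154 -0.6663

phase 1: p=0.2001, T=0.564, ωT=1.682750, cosh=2.783098, sinh=2.597236; start (x,ẋ)=(0.129000, 0.168000) → end (x,ẋ)=(0.148466, -0.083401)
phase 2: p=0.2665, T=0.395, ωT=1.178522, cosh=1.778651, sinh=1.470917; start (x,ẋ)=(0.148466, -0.083401) → end (x,ẋ)=(0.015443, -0.666348)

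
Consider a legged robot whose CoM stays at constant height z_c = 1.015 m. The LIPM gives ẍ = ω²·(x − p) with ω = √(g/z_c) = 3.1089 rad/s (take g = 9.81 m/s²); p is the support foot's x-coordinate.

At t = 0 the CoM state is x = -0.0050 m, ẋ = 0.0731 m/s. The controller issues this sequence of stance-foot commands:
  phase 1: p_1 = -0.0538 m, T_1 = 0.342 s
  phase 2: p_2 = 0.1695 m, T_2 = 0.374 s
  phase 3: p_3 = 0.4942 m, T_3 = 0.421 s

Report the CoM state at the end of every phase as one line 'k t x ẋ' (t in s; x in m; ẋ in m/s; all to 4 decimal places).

1 0.3420 0.0553 0.3119
2 0.7160 0.1137 0.0352
3 1.1370 -0.2420 -1.9598

phase 1: p=-0.0538, T=0.342, ωT=1.063244, cosh=1.620541, sinh=1.275208; start (x,ẋ)=(-0.005000, 0.073100) → end (x,ẋ)=(0.055267, 0.311929)
phase 2: p=0.1695, T=0.374, ωT=1.162729, cosh=1.755641, sinh=1.443009; start (x,ẋ)=(0.055267, 0.311929) → end (x,ẋ)=(0.113730, 0.035164)
phase 3: p=0.4942, T=0.421, ωT=1.308847, cosh=1.986017, sinh=1.715886; start (x,ẋ)=(0.113730, 0.035164) → end (x,ẋ)=(-0.242011, -1.959786)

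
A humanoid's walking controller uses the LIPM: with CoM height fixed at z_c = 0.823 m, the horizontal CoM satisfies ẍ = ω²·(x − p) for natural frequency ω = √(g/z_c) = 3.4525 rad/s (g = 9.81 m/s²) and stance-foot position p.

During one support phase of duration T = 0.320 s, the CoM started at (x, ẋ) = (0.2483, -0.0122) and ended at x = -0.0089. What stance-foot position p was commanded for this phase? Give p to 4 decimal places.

ωT = 3.4525·0.320 = 1.104800; cosh(ωT) = 1.674949, sinh(ωT) = 1.343672
x(T) = p + (x₀−p)·cosh(ωT) + (ẋ₀/ω)·sinh(ωT) ⇒ p·(1 − cosh) = x(T) − x₀·cosh − (ẋ₀/ω)·sinh
numerator   = -0.0089 − (0.2483)·1.674949 − (-0.0122/3.4525)·1.343672 = -0.420042
denominator = 1 − 1.674949 = -0.674949
p = -0.420042 / -0.674949 = 0.6223

p = 0.6223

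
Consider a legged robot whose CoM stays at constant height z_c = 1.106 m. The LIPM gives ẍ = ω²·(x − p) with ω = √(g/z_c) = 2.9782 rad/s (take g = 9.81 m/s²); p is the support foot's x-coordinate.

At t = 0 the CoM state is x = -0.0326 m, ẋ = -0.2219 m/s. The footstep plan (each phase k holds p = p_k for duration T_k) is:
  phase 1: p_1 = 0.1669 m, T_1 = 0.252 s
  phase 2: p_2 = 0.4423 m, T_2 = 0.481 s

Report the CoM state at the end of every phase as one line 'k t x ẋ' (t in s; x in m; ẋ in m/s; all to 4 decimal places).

1 0.2520 -0.1528 -0.7764
2 0.7330 -1.3901 -5.2196

phase 1: p=0.1669, T=0.252, ωT=0.750506, cosh=1.295100, sinh=0.822972; start (x,ẋ)=(-0.032600, -0.221900) → end (x,ẋ)=(-0.152791, -0.776352)
phase 2: p=0.4423, T=0.481, ωT=1.432514, cosh=2.213963, sinh=1.975255; start (x,ẋ)=(-0.152791, -0.776352) → end (x,ẋ)=(-1.390115, -5.219558)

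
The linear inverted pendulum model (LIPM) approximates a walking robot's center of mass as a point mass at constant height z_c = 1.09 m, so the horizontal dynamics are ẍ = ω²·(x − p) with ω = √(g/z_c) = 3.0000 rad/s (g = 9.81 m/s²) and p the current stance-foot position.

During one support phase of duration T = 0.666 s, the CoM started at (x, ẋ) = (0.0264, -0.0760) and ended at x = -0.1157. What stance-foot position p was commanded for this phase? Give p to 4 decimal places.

p = 0.0447

ωT = 3.0000·0.666 = 1.998000; cosh(ωT) = 3.754949, sinh(ωT) = 3.619343
x(T) = p + (x₀−p)·cosh(ωT) + (ẋ₀/ω)·sinh(ωT) ⇒ p·(1 − cosh) = x(T) − x₀·cosh − (ẋ₀/ω)·sinh
numerator   = -0.1157 − (0.0264)·3.754949 − (-0.0760/3.0000)·3.619343 = -0.123141
denominator = 1 − 3.754949 = -2.754949
p = -0.123141 / -2.754949 = 0.0447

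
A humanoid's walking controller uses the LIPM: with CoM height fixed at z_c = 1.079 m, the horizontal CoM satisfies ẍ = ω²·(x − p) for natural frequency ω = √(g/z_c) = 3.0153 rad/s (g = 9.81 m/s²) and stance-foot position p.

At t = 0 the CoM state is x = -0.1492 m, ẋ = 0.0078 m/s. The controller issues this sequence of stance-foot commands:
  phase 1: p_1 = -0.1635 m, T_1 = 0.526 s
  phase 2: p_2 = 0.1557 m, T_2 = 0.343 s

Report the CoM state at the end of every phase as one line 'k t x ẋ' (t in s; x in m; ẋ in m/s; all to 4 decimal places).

phase 1: p=-0.1635, T=0.526, ωT=1.586048, cosh=2.544570, sinh=2.339837; start (x,ẋ)=(-0.149200, 0.007800) → end (x,ẋ)=(-0.121060, 0.120739)
phase 2: p=0.1557, T=0.343, ωT=1.034248, cosh=1.584242, sinh=1.228748; start (x,ẋ)=(-0.121060, 0.120739) → end (x,ẋ)=(-0.233553, -0.834129)

1 0.5260 -0.1211 0.1207
2 0.8690 -0.2336 -0.8341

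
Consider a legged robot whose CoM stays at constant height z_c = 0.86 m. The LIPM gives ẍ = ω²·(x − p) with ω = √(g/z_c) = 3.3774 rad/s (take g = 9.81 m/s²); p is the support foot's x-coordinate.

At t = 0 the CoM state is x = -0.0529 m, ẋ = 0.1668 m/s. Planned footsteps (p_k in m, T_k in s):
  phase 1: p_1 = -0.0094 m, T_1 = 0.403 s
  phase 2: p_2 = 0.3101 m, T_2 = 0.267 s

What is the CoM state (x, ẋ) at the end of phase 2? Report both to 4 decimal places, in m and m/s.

phase 1: p=-0.0094, T=0.403, ωT=1.361092, cosh=2.078416, sinh=1.822035; start (x,ẋ)=(-0.052900, 0.166800) → end (x,ẋ)=(-0.009826, 0.078992)
phase 2: p=0.3101, T=0.267, ωT=0.901766, cosh=1.434901, sinh=1.029049; start (x,ẋ)=(-0.009826, 0.078992) → end (x,ẋ)=(-0.124894, -0.998560)

x = -0.1249, ẋ = -0.9986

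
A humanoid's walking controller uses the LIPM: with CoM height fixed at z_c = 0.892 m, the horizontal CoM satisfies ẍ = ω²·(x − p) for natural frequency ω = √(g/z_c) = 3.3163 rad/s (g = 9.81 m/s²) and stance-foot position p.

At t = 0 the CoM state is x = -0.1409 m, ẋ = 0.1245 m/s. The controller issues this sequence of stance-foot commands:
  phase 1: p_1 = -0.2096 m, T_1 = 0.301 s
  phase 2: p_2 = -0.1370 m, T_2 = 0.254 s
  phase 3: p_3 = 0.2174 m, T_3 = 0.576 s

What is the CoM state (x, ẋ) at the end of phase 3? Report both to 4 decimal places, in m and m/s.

phase 1: p=-0.2096, T=0.301, ωT=0.998206, cosh=1.540975, sinh=1.172435; start (x,ẋ)=(-0.140900, 0.124500) → end (x,ẋ)=(-0.059720, 0.458967)
phase 2: p=-0.1370, T=0.254, ωT=0.842340, cosh=1.376248, sinh=0.945546; start (x,ẋ)=(-0.059720, 0.458967) → end (x,ẋ)=(0.100218, 0.873982)
phase 3: p=0.2174, T=0.576, ωT=1.910189, cosh=3.451208, sinh=3.303156; start (x,ẋ)=(0.100218, 0.873982) → end (x,ẋ)=(0.683498, 1.732652)

x = 0.6835, ẋ = 1.7327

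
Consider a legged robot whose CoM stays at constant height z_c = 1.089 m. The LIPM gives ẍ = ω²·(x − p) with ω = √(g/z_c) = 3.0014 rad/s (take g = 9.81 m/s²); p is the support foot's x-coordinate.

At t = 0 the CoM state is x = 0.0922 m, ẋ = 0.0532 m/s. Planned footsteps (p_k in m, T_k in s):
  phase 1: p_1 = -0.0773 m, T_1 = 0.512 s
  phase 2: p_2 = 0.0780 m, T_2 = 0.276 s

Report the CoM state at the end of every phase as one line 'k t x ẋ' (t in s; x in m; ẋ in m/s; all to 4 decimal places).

1 0.5120 0.3743 1.2573
2 0.7880 0.8699 2.5377

phase 1: p=-0.0773, T=0.512, ωT=1.536717, cosh=2.432193, sinh=2.217107; start (x,ẋ)=(0.092200, 0.053200) → end (x,ẋ)=(0.374255, 1.257318)
phase 2: p=0.0780, T=0.276, ωT=0.828386, cosh=1.363187, sinh=0.926434; start (x,ẋ)=(0.374255, 1.257318) → end (x,ẋ)=(0.869944, 2.537726)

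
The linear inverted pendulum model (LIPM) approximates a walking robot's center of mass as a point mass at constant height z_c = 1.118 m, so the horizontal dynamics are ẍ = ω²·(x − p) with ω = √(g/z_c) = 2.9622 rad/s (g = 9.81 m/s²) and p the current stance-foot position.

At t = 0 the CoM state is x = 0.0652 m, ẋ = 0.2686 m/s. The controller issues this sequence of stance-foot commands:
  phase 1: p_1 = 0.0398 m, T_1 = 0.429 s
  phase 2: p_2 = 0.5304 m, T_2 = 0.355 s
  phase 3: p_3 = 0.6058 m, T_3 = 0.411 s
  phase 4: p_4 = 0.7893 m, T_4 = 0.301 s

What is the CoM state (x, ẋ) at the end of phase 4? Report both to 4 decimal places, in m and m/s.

phase 1: p=0.0398, T=0.429, ωT=1.270784, cosh=1.922128, sinh=1.641517; start (x,ẋ)=(0.065200, 0.268600) → end (x,ẋ)=(0.237468, 0.639791)
phase 2: p=0.5304, T=0.355, ωT=1.051581, cosh=1.605779, sinh=1.256394; start (x,ẋ)=(0.237468, 0.639791) → end (x,ẋ)=(0.331378, -0.062839)
phase 3: p=0.6058, T=0.411, ωT=1.217464, cosh=1.837295, sinh=1.541315; start (x,ẋ)=(0.331378, -0.062839) → end (x,ẋ)=(0.068910, -1.368376)
phase 4: p=0.7893, T=0.301, ωT=0.891622, cosh=1.424537, sinh=1.014546; start (x,ẋ)=(0.068910, -1.368376) → end (x,ẋ)=(-0.705588, -4.114284)

x = -0.7056, ẋ = -4.1143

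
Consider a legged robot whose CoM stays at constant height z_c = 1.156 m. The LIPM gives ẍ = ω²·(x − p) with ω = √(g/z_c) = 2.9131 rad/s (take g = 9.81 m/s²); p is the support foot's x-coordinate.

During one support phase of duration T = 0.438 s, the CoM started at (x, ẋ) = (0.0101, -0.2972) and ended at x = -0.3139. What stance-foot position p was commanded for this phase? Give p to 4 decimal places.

ωT = 2.9131·0.438 = 1.275938; cosh(ωT) = 1.930614, sinh(ωT) = 1.651445
x(T) = p + (x₀−p)·cosh(ωT) + (ẋ₀/ω)·sinh(ωT) ⇒ p·(1 − cosh) = x(T) − x₀·cosh − (ẋ₀/ω)·sinh
numerator   = -0.3139 − (0.0101)·1.930614 − (-0.2972/2.9131)·1.651445 = -0.164916
denominator = 1 − 1.930614 = -0.930614
p = -0.164916 / -0.930614 = 0.1772

p = 0.1772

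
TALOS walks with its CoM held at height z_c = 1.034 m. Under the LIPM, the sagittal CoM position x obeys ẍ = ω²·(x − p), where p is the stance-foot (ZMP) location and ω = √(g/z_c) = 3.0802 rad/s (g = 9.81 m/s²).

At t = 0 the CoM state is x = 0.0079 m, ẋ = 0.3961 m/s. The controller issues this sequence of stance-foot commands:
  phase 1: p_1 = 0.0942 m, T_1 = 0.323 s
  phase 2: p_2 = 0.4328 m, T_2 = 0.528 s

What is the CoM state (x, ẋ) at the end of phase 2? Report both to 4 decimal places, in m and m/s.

phase 1: p=0.0942, T=0.323, ωT=0.994905, cosh=1.537113, sinh=1.167354; start (x,ẋ)=(0.007900, 0.396100) → end (x,ẋ)=(0.111664, 0.298543)
phase 2: p=0.4328, T=0.528, ωT=1.626346, cosh=2.640952, sinh=2.444305; start (x,ẋ)=(0.111664, 0.298543) → end (x,ẋ)=(-0.178396, -1.629382)

x = -0.1784, ẋ = -1.6294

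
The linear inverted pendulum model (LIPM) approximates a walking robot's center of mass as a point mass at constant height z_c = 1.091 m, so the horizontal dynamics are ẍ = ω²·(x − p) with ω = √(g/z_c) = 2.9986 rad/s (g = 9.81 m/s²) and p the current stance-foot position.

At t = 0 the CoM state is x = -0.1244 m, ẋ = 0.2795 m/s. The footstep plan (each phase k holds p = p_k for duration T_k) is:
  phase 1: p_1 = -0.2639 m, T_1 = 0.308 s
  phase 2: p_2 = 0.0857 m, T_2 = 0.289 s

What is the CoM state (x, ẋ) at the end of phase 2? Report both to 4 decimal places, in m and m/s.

phase 1: p=-0.2639, T=0.308, ωT=0.923569, cosh=1.457680, sinh=1.060581; start (x,ẋ)=(-0.124400, 0.279500) → end (x,ẋ)=(0.038303, 0.851068)
phase 2: p=0.0857, T=0.289, ωT=0.866595, cosh=1.399589, sinh=0.979209; start (x,ẋ)=(0.038303, 0.851068) → end (x,ẋ)=(0.297285, 1.051977)

x = 0.2973, ẋ = 1.0520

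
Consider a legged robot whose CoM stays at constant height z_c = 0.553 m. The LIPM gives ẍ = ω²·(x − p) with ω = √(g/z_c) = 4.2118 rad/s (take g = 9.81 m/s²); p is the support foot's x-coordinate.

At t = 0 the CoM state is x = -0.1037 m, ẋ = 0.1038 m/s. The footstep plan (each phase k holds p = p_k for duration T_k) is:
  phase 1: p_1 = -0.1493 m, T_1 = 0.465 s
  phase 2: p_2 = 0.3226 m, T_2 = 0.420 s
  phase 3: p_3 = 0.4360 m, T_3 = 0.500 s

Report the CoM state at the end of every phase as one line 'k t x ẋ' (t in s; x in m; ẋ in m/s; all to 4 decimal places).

1 0.4650 0.1011 1.0424
2 0.8850 0.3590 0.4900
3 1.3850 0.5857 0.7296

phase 1: p=-0.1493, T=0.465, ωT=1.958487, cosh=3.614833, sinh=3.473761; start (x,ẋ)=(-0.103700, 0.103800) → end (x,ẋ)=(0.101147, 1.042384)
phase 2: p=0.3226, T=0.420, ωT=1.768956, cosh=3.017619, sinh=2.847108; start (x,ẋ)=(0.101147, 1.042384) → end (x,ẋ)=(0.358975, 0.489978)
phase 3: p=0.4360, T=0.500, ωT=2.105900, cosh=4.168114, sinh=4.046378; start (x,ẋ)=(0.358975, 0.489978) → end (x,ẋ)=(0.585683, 0.729578)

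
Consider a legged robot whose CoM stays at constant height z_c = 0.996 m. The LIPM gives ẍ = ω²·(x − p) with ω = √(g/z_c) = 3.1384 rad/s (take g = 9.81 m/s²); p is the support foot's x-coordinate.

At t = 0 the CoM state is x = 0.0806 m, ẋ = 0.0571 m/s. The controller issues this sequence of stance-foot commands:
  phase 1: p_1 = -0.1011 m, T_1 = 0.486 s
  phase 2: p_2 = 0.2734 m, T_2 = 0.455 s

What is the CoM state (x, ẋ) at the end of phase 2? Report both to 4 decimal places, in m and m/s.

x = 1.3677, ẋ = 3.6893

phase 1: p=-0.1011, T=0.486, ωT=1.525262, cosh=2.406957, sinh=2.189393; start (x,ẋ)=(0.080600, 0.057100) → end (x,ẋ)=(0.376078, 1.385932)
phase 2: p=0.2734, T=0.455, ωT=1.427972, cosh=2.205014, sinh=1.965219; start (x,ẋ)=(0.376078, 1.385932) → end (x,ẋ)=(1.367656, 3.689281)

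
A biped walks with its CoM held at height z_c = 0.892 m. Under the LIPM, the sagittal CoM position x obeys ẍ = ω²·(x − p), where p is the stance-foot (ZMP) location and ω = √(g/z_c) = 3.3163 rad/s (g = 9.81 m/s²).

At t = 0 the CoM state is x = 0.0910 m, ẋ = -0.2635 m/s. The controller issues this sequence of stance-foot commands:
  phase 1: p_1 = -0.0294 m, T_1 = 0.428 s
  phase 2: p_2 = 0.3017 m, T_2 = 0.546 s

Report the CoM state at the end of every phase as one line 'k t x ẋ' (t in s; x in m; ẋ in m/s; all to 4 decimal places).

phase 1: p=-0.0294, T=0.428, ωT=1.419376, cosh=2.188203, sinh=1.946338; start (x,ẋ)=(0.091000, -0.263500) → end (x,ẋ)=(0.079411, 0.200547)
phase 2: p=0.3017, T=0.546, ωT=1.810700, cosh=3.139132, sinh=2.975593; start (x,ẋ)=(0.079411, 0.200547) → end (x,ẋ)=(-0.216150, -1.563990)

1 0.4280 0.0794 0.2005
2 0.9740 -0.2161 -1.5640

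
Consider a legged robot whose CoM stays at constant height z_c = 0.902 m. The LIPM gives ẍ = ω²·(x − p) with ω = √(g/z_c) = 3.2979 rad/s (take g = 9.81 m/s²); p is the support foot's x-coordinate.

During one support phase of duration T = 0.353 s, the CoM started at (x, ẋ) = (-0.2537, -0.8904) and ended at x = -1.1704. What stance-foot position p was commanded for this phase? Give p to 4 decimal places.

ωT = 3.2979·0.353 = 1.164159; cosh(ωT) = 1.757706, sinh(ωT) = 1.445521
x(T) = p + (x₀−p)·cosh(ωT) + (ẋ₀/ω)·sinh(ωT) ⇒ p·(1 − cosh) = x(T) − x₀·cosh − (ẋ₀/ω)·sinh
numerator   = -1.1704 − (-0.2537)·1.757706 − (-0.8904/3.2979)·1.445521 = -0.334194
denominator = 1 − 1.757706 = -0.757706
p = -0.334194 / -0.757706 = 0.4411

p = 0.4411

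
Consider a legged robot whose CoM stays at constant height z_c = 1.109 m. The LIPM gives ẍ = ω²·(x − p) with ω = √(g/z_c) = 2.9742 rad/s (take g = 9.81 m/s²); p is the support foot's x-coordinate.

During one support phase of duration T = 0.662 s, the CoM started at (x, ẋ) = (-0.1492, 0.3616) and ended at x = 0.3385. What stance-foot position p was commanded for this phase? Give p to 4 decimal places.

p = -0.1721

ωT = 2.9742·0.662 = 1.968920; cosh(ωT) = 3.651273, sinh(ωT) = 3.511666
x(T) = p + (x₀−p)·cosh(ωT) + (ẋ₀/ω)·sinh(ωT) ⇒ p·(1 − cosh) = x(T) − x₀·cosh − (ẋ₀/ω)·sinh
numerator   = 0.3385 − (-0.1492)·3.651273 − (0.3616/2.9742)·3.511666 = 0.456325
denominator = 1 − 3.651273 = -2.651273
p = 0.456325 / -2.651273 = -0.1721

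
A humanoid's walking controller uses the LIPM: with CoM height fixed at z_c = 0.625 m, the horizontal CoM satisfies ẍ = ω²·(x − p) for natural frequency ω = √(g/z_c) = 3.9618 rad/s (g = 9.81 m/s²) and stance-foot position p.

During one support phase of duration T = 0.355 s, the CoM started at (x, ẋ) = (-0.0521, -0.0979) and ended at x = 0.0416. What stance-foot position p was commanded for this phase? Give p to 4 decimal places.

ωT = 3.9618·0.355 = 1.406439; cosh(ωT) = 2.163205, sinh(ωT) = 1.918191
x(T) = p + (x₀−p)·cosh(ωT) + (ẋ₀/ω)·sinh(ωT) ⇒ p·(1 − cosh) = x(T) − x₀·cosh − (ẋ₀/ω)·sinh
numerator   = 0.0416 − (-0.0521)·2.163205 − (-0.0979/3.9618)·1.918191 = 0.201703
denominator = 1 − 2.163205 = -1.163205
p = 0.201703 / -1.163205 = -0.1734

p = -0.1734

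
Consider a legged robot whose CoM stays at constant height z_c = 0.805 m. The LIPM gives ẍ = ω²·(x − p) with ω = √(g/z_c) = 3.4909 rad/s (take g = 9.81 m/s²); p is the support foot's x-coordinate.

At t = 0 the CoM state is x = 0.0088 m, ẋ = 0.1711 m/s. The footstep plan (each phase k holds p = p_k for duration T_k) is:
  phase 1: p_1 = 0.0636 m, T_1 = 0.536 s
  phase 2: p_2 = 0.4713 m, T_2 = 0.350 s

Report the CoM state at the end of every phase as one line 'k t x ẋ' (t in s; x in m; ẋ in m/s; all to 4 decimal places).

phase 1: p=0.0636, T=0.536, ωT=1.871122, cosh=3.324767, sinh=3.170816; start (x,ẋ)=(0.008800, 0.171100) → end (x,ẋ)=(0.036814, -0.037714)
phase 2: p=0.4713, T=0.350, ωT=1.221815, cosh=1.844018, sinh=1.549323; start (x,ẋ)=(0.036814, -0.037714) → end (x,ẋ)=(-0.346637, -2.419474)

1 0.5360 0.0368 -0.0377
2 0.8860 -0.3466 -2.4195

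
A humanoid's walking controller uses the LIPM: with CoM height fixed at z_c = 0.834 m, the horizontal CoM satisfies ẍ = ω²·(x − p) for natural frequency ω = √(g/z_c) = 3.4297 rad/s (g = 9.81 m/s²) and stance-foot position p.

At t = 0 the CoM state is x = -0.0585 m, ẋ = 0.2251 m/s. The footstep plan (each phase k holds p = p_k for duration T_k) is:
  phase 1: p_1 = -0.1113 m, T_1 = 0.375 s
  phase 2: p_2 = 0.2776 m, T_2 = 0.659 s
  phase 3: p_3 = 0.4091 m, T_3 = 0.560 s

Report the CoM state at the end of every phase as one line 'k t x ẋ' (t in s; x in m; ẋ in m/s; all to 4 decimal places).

phase 1: p=-0.1113, T=0.375, ωT=1.286137, cosh=1.947559, sinh=1.671223; start (x,ẋ)=(-0.058500, 0.225100) → end (x,ẋ)=(0.101218, 0.741034)
phase 2: p=0.2776, T=0.659, ωT=2.260172, cosh=4.844536, sinh=4.740204; start (x,ẋ)=(0.101218, 0.741034) → end (x,ẋ)=(0.447297, 0.722437)
phase 3: p=0.4091, T=0.560, ωT=1.920632, cosh=3.485893, sinh=3.339378; start (x,ẋ)=(0.447297, 0.722437) → end (x,ẋ)=(1.245661, 2.955806)

1 0.3750 0.1012 0.7410
2 1.0340 0.4473 0.7224
3 1.5940 1.2457 2.9558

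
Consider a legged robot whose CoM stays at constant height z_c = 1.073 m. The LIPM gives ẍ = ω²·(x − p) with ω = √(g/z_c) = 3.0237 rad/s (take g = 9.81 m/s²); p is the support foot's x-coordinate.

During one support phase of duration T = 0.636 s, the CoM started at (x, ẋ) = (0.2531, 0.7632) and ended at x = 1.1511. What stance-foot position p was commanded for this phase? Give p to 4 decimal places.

ωT = 3.0237·0.636 = 1.923073; cosh(ωT) = 3.494055, sinh(ωT) = 3.347898
x(T) = p + (x₀−p)·cosh(ωT) + (ẋ₀/ω)·sinh(ωT) ⇒ p·(1 − cosh) = x(T) − x₀·cosh − (ẋ₀/ω)·sinh
numerator   = 1.1511 − (0.2531)·3.494055 − (0.7632/3.0237)·3.347898 = -0.578275
denominator = 1 − 3.494055 = -2.494055
p = -0.578275 / -2.494055 = 0.2319

p = 0.2319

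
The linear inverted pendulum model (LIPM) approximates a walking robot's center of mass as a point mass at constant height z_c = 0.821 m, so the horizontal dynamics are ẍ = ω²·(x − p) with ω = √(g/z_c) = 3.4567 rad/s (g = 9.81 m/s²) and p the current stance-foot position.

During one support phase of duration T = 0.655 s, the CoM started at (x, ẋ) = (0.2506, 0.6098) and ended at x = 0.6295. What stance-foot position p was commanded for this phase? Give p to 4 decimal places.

p = 0.3699

ωT = 3.4567·0.655 = 2.264139; cosh(ωT) = 4.863375, sinh(ωT) = 4.759456
x(T) = p + (x₀−p)·cosh(ωT) + (ẋ₀/ω)·sinh(ωT) ⇒ p·(1 − cosh) = x(T) − x₀·cosh − (ẋ₀/ω)·sinh
numerator   = 0.6295 − (0.2506)·4.863375 − (0.6098/3.4567)·4.759456 = -1.428882
denominator = 1 − 4.863375 = -3.863375
p = -1.428882 / -3.863375 = 0.3699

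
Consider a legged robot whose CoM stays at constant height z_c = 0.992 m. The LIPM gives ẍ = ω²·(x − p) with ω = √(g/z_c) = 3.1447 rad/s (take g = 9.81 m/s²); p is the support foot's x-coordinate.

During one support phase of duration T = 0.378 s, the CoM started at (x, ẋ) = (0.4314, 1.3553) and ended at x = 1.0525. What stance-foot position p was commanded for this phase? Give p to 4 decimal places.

ωT = 3.1447·0.378 = 1.188697; cosh(ωT) = 1.793709, sinh(ωT) = 1.489091
x(T) = p + (x₀−p)·cosh(ωT) + (ẋ₀/ω)·sinh(ωT) ⇒ p·(1 − cosh) = x(T) − x₀·cosh − (ẋ₀/ω)·sinh
numerator   = 1.0525 − (0.4314)·1.793709 − (1.3553/3.1447)·1.489091 = -0.363073
denominator = 1 − 1.793709 = -0.793709
p = -0.363073 / -0.793709 = 0.4574

p = 0.4574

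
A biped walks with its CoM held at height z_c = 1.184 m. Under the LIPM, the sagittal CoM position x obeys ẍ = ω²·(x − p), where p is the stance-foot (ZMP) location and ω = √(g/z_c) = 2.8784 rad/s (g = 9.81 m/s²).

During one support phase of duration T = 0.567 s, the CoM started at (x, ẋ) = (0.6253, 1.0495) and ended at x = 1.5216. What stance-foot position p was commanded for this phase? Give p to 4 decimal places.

p = 0.6256

ωT = 2.8784·0.567 = 1.632053; cosh(ωT) = 2.654945, sinh(ωT) = 2.459417
x(T) = p + (x₀−p)·cosh(ωT) + (ẋ₀/ω)·sinh(ωT) ⇒ p·(1 − cosh) = x(T) − x₀·cosh − (ẋ₀/ω)·sinh
numerator   = 1.5216 − (0.6253)·2.654945 − (1.0495/2.8784)·2.459417 = -1.035271
denominator = 1 − 2.654945 = -1.654945
p = -1.035271 / -1.654945 = 0.6256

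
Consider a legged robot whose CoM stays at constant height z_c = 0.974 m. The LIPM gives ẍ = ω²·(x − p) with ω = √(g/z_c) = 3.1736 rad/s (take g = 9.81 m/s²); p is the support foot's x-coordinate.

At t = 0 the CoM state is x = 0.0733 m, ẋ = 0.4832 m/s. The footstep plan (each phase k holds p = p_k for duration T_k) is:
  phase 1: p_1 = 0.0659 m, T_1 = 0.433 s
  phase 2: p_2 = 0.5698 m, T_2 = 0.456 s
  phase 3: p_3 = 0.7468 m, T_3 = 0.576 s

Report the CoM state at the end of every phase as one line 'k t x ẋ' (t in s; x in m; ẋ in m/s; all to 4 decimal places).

1 0.4330 0.3630 1.0593
2 0.8890 0.7762 1.0586
3 1.4650 1.8515 3.6611

phase 1: p=0.0659, T=0.433, ωT=1.374169, cosh=2.102420, sinh=1.849370; start (x,ẋ)=(0.073300, 0.483200) → end (x,ẋ)=(0.363036, 1.059321)
phase 2: p=0.5698, T=0.456, ωT=1.447162, cosh=2.243134, sinh=2.007897; start (x,ẋ)=(0.363036, 1.059321) → end (x,ẋ)=(0.776220, 1.058644)
phase 3: p=0.7468, T=0.576, ωT=1.827994, cosh=3.191064, sinh=3.030328; start (x,ẋ)=(0.776220, 1.058644) → end (x,ẋ)=(1.851532, 3.661131)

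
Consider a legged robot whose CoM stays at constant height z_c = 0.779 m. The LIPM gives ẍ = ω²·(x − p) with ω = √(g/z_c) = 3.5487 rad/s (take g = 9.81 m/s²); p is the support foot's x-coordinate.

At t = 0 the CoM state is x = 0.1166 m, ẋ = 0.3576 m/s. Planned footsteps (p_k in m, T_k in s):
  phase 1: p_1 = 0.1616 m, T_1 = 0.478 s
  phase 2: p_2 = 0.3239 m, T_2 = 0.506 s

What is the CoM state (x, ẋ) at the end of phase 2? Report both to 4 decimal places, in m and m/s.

phase 1: p=0.1616, T=0.478, ωT=1.696279, cosh=2.818490, sinh=2.635125; start (x,ẋ)=(0.116600, 0.357600) → end (x,ẋ)=(0.300308, 0.587085)
phase 2: p=0.3239, T=0.506, ωT=1.795642, cosh=3.094681, sinh=2.928660; start (x,ẋ)=(0.300308, 0.587085) → end (x,ẋ)=(0.735397, 1.571647)

x = 0.7354, ẋ = 1.5716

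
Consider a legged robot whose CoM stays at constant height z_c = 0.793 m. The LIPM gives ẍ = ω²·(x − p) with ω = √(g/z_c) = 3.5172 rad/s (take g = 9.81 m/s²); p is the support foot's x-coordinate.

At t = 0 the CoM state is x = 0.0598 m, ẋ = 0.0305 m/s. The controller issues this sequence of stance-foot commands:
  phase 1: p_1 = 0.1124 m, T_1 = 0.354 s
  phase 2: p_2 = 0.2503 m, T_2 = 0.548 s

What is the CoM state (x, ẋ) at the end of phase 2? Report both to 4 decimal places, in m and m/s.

phase 1: p=0.1124, T=0.354, ωT=1.245089, cosh=1.880579, sinh=1.592664; start (x,ẋ)=(0.059800, 0.030500) → end (x,ẋ)=(0.027293, -0.237293)
phase 2: p=0.2503, T=0.548, ωT=1.927426, cosh=3.508660, sinh=3.363137; start (x,ẋ)=(0.027293, -0.237293) → end (x,ẋ)=(-0.759056, -3.470495)

x = -0.7591, ẋ = -3.4705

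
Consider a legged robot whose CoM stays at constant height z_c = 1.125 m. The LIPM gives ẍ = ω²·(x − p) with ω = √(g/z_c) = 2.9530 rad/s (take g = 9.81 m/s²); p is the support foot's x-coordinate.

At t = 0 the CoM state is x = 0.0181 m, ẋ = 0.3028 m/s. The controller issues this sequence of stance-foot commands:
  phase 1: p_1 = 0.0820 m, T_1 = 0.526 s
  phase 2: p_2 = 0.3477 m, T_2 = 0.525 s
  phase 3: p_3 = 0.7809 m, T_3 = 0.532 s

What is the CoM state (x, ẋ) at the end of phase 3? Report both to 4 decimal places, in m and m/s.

phase 1: p=0.0820, T=0.526, ωT=1.553278, cosh=2.469247, sinh=2.257693; start (x,ẋ)=(0.018100, 0.302800) → end (x,ẋ)=(0.155719, 0.321669)
phase 2: p=0.3477, T=0.525, ωT=1.550325, cosh=2.462590, sinh=2.250411; start (x,ẋ)=(0.155719, 0.321669) → end (x,ẋ)=(0.120064, -0.483668)
phase 3: p=0.7809, T=0.532, ωT=1.570996, cosh=2.509638, sinh=2.301800; start (x,ẋ)=(0.120064, -0.483668) → end (x,ẋ)=(-1.254567, -5.705674)

x = -1.2546, ẋ = -5.7057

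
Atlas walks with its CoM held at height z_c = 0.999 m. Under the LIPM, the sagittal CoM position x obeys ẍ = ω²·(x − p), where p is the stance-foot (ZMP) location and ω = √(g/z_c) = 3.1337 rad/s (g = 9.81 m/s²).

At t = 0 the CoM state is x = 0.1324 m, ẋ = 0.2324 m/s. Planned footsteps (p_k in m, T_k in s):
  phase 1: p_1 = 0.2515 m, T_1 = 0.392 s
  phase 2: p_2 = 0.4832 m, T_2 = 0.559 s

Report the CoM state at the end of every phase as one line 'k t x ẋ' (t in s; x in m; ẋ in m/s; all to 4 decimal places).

1 0.3920 0.1465 -0.1519
2 0.9510 -0.6521 -3.4009

phase 1: p=0.2515, T=0.392, ωT=1.228410, cosh=1.854277, sinh=1.561519; start (x,ẋ)=(0.132400, 0.232400) → end (x,ẋ)=(0.146460, -0.151862)
phase 2: p=0.4832, T=0.559, ωT=1.751738, cosh=2.969043, sinh=2.795571; start (x,ẋ)=(0.146460, -0.151862) → end (x,ẋ)=(-0.652071, -3.400887)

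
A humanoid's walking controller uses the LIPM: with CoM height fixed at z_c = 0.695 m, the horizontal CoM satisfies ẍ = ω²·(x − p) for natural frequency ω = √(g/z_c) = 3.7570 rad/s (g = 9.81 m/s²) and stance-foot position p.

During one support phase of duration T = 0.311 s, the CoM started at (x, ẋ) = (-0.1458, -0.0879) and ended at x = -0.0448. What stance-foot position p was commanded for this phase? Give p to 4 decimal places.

p = -0.3225

ωT = 3.7570·0.311 = 1.168427; cosh(ωT) = 1.763892, sinh(ωT) = 1.453036
x(T) = p + (x₀−p)·cosh(ωT) + (ẋ₀/ω)·sinh(ωT) ⇒ p·(1 − cosh) = x(T) − x₀·cosh − (ẋ₀/ω)·sinh
numerator   = -0.0448 − (-0.1458)·1.763892 − (-0.0879/3.7570)·1.453036 = 0.246371
denominator = 1 − 1.763892 = -0.763892
p = 0.246371 / -0.763892 = -0.3225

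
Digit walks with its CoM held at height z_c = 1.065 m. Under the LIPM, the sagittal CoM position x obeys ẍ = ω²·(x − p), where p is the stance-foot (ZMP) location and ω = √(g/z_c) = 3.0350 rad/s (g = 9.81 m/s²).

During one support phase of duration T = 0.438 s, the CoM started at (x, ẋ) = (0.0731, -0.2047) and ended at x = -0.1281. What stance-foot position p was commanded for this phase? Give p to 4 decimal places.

ωT = 3.0350·0.438 = 1.329330; cosh(ωT) = 2.021583, sinh(ωT) = 1.756928
x(T) = p + (x₀−p)·cosh(ωT) + (ẋ₀/ω)·sinh(ωT) ⇒ p·(1 − cosh) = x(T) − x₀·cosh − (ẋ₀/ω)·sinh
numerator   = -0.1281 − (0.0731)·2.021583 − (-0.2047/3.0350)·1.756928 = -0.157379
denominator = 1 − 2.021583 = -1.021583
p = -0.157379 / -1.021583 = 0.1541

p = 0.1541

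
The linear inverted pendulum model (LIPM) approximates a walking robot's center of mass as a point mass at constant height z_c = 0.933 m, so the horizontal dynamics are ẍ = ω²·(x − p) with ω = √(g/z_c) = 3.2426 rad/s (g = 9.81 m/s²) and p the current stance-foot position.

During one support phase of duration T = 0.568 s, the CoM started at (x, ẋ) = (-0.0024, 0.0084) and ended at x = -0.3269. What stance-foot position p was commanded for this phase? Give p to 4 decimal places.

p = 0.1465

ωT = 3.2426·0.568 = 1.841797; cosh(ωT) = 3.233197, sinh(ωT) = 3.074665
x(T) = p + (x₀−p)·cosh(ωT) + (ẋ₀/ω)·sinh(ωT) ⇒ p·(1 − cosh) = x(T) − x₀·cosh − (ẋ₀/ω)·sinh
numerator   = -0.3269 − (-0.0024)·3.233197 − (0.0084/3.2426)·3.074665 = -0.327105
denominator = 1 − 3.233197 = -2.233197
p = -0.327105 / -2.233197 = 0.1465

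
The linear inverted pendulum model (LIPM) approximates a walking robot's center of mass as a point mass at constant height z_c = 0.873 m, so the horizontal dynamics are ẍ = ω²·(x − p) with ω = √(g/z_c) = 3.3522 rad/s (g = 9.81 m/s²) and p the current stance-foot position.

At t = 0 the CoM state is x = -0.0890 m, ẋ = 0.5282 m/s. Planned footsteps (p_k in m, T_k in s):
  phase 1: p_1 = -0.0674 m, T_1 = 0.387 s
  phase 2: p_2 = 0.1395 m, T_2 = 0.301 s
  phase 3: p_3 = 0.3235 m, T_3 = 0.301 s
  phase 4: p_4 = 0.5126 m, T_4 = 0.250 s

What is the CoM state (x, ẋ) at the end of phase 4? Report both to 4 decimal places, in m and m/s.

x = 2.1756, ẋ = 5.9956

phase 1: p=-0.0674, T=0.387, ωT=1.297301, cosh=1.966338, sinh=1.693070; start (x,ẋ)=(-0.089000, 0.528200) → end (x,ẋ)=(0.156901, 0.916029)
phase 2: p=0.1395, T=0.301, ωT=1.009012, cosh=1.553735, sinh=1.189156; start (x,ẋ)=(0.156901, 0.916029) → end (x,ẋ)=(0.491488, 1.492631)
phase 3: p=0.3235, T=0.301, ωT=1.009012, cosh=1.553735, sinh=1.189156; start (x,ẋ)=(0.491488, 1.492631) → end (x,ẋ)=(1.114002, 2.988799)
phase 4: p=0.5126, T=0.250, ωT=0.838050, cosh=1.372204, sinh=0.939651; start (x,ẋ)=(1.114002, 2.988799) → end (x,ẋ)=(2.175633, 5.995598)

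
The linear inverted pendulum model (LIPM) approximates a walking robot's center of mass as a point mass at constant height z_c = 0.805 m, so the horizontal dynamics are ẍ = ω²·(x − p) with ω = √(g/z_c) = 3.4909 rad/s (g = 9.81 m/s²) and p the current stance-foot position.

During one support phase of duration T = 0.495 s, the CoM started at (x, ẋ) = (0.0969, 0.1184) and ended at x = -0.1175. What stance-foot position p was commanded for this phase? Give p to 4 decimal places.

p = 0.2581

ωT = 3.4909·0.495 = 1.727996; cosh(ωT) = 2.903499, sinh(ωT) = 2.725859
x(T) = p + (x₀−p)·cosh(ωT) + (ẋ₀/ω)·sinh(ωT) ⇒ p·(1 − cosh) = x(T) − x₀·cosh − (ẋ₀/ω)·sinh
numerator   = -0.1175 − (0.0969)·2.903499 − (0.1184/3.4909)·2.725859 = -0.491301
denominator = 1 − 2.903499 = -1.903499
p = -0.491301 / -1.903499 = 0.2581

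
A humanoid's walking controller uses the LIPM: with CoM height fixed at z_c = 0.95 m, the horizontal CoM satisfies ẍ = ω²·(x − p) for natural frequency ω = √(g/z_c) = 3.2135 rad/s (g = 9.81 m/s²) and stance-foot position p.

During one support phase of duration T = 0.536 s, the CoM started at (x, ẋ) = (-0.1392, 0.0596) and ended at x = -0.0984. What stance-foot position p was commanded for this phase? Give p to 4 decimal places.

p = -0.1342

ωT = 3.2135·0.536 = 1.722436; cosh(ωT) = 2.888390, sinh(ωT) = 2.709759
x(T) = p + (x₀−p)·cosh(ωT) + (ẋ₀/ω)·sinh(ωT) ⇒ p·(1 − cosh) = x(T) − x₀·cosh − (ẋ₀/ω)·sinh
numerator   = -0.0984 − (-0.1392)·2.888390 − (0.0596/3.2135)·2.709759 = 0.253407
denominator = 1 − 2.888390 = -1.888390
p = 0.253407 / -1.888390 = -0.1342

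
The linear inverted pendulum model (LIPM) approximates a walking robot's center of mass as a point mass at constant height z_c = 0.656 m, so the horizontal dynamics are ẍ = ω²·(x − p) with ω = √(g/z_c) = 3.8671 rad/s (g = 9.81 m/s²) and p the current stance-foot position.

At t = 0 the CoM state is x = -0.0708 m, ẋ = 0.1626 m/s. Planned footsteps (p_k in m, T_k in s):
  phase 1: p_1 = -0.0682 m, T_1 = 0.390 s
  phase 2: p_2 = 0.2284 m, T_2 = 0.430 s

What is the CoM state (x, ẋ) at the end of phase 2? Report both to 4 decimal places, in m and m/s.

phase 1: p=-0.0682, T=0.390, ωT=1.508169, cosh=2.369882, sinh=2.148568; start (x,ẋ)=(-0.070800, 0.162600) → end (x,ẋ)=(0.015979, 0.363740)
phase 2: p=0.2284, T=0.430, ωT=1.662853, cosh=2.731967, sinh=2.542370; start (x,ẋ)=(0.015979, 0.363740) → end (x,ẋ)=(-0.112791, -1.094710)

x = -0.1128, ẋ = -1.0947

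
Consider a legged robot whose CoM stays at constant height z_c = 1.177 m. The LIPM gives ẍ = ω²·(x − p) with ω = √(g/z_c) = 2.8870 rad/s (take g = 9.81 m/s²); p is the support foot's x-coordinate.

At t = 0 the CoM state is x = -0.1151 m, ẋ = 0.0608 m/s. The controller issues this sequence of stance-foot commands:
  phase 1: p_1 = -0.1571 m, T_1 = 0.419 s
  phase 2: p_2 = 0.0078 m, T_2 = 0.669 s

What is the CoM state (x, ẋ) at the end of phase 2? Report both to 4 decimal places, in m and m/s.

phase 1: p=-0.1571, T=0.419, ωT=1.209653, cosh=1.825311, sinh=1.527010; start (x,ẋ)=(-0.115100, 0.060800) → end (x,ẋ)=(-0.048278, 0.296135)
phase 2: p=0.0078, T=0.669, ωT=1.931403, cosh=3.522064, sinh=3.377119; start (x,ẋ)=(-0.048278, 0.296135) → end (x,ẋ)=(0.156698, 0.496258)

x = 0.1567, ẋ = 0.4963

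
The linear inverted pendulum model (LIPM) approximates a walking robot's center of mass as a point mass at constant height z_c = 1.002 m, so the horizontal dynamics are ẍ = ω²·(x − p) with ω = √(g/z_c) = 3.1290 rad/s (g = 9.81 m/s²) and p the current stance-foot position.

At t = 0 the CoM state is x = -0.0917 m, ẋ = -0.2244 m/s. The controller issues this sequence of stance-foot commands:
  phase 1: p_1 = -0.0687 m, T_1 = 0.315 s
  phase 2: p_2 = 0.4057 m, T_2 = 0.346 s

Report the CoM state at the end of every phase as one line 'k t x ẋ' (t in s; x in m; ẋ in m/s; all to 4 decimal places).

1 0.3150 -0.1865 -0.4255
2 0.6610 -0.7465 -3.1218

phase 1: p=-0.0687, T=0.315, ωT=0.985635, cosh=1.526358, sinh=1.153155; start (x,ẋ)=(-0.091700, -0.224400) → end (x,ẋ)=(-0.186506, -0.425504)
phase 2: p=0.4057, T=0.346, ωT=1.082634, cosh=1.645574, sinh=1.306872; start (x,ẋ)=(-0.186506, -0.425504) → end (x,ẋ)=(-0.746537, -3.121849)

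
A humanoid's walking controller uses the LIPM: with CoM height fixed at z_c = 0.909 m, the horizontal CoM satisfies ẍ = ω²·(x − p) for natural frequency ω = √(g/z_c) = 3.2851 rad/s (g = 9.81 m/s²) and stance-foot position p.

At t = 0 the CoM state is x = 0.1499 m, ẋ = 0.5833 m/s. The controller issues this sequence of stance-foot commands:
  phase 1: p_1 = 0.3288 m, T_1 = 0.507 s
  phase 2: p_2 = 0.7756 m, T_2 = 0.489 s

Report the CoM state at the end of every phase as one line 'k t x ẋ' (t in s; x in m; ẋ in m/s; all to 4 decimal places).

1 0.5070 0.2916 0.0991
2 0.9960 -0.4073 -3.5470

phase 1: p=0.3288, T=0.507, ωT=1.665546, cosh=2.738823, sinh=2.549735; start (x,ẋ)=(0.149900, 0.583300) → end (x,ẋ)=(0.291554, 0.099065)
phase 2: p=0.7756, T=0.489, ωT=1.606414, cosh=2.592754, sinh=2.392149; start (x,ẋ)=(0.291554, 0.099065) → end (x,ẋ)=(-0.407276, -3.547001)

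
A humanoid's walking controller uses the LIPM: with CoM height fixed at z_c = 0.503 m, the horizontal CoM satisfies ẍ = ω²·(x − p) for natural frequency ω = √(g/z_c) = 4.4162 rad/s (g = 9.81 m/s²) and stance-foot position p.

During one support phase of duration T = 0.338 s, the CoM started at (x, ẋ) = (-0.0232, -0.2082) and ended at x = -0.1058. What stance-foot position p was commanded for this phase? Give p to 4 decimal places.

p = -0.0359

ωT = 4.4162·0.338 = 1.492676; cosh(ωT) = 2.336877, sinh(ωT) = 2.112106
x(T) = p + (x₀−p)·cosh(ωT) + (ẋ₀/ω)·sinh(ωT) ⇒ p·(1 − cosh) = x(T) − x₀·cosh − (ẋ₀/ω)·sinh
numerator   = -0.1058 − (-0.0232)·2.336877 − (-0.2082/4.4162)·2.112106 = 0.047990
denominator = 1 − 2.336877 = -1.336877
p = 0.047990 / -1.336877 = -0.0359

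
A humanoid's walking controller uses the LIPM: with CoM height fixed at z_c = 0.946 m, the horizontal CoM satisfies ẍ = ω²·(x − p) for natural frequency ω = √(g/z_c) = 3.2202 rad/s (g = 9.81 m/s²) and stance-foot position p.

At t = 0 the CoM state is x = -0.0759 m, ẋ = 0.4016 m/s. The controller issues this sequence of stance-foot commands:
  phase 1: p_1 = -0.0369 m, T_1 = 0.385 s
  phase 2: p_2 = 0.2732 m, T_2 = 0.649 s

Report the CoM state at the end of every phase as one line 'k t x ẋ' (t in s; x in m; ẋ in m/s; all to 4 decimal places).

1 0.3850 0.0875 0.5531
2 1.0340 0.1946 -0.1107

phase 1: p=-0.0369, T=0.385, ωT=1.239777, cosh=1.872146, sinh=1.582697; start (x,ẋ)=(-0.075900, 0.401600) → end (x,ẋ)=(0.087469, 0.553086)
phase 2: p=0.2732, T=0.649, ωT=2.089910, cosh=4.103942, sinh=3.980244; start (x,ẋ)=(0.087469, 0.553086) → end (x,ẋ)=(0.194598, -0.110716)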